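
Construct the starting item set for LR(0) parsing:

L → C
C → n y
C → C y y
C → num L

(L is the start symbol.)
First, augment the grammar with L' → L
I₀ = CLOSURE({ [L' → . L] }):
  [L' → . L] has the dot before L: add [L → . C]
  [L → . C] has the dot before C: add [C → . n y], [C → . C y y], [C → . num L]
No further items can be added.

I₀ = { [C → . C y y], [C → . n y], [C → . num L], [L → . C], [L' → . L] }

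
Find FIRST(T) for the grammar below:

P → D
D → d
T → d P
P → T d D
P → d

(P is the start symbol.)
{ 'd' }

To compute FIRST(T), examine every production with T on the left-hand side, reading each right-hand side left to right until a non-nullable symbol is reached.

From T → d P:
  - d is a terminal: add 'd' and stop

Collecting: FIRST(T) = { 'd' }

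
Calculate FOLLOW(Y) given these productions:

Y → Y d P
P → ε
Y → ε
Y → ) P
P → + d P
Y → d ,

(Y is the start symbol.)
Y is the start symbol, so $ ∈ FOLLOW(Y).
In Y → Y d P: Y is followed by d P, add FIRST(d P) \ {ε} = { 'd' }

Taking the union: FOLLOW(Y) = { $, 'd' }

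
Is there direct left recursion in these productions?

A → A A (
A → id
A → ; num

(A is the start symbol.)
A → A A (: LEFT RECURSIVE (starts with A)
A → id: starts with id
A → ; num: starts with ';'

The grammar has direct left recursion on: A.

Answer: Yes, A is left-recursive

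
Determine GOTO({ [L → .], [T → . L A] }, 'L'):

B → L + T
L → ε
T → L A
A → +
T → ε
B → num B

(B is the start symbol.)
{ [A → . +], [T → L . A] }

GOTO(I, 'L') = CLOSURE({ [A → αX.β] : [A → α.Xβ] ∈ I, X = 'L' })

Items with dot before 'L', with the dot advanced:
  [T → . L A] → [T → L . A]
Closure of the advanced items:
  [T → L . A] has the dot before A: add [A → . +]

GOTO = { [A → . +], [T → L . A] }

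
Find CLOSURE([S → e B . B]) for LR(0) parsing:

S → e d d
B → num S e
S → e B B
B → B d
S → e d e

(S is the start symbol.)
To compute CLOSURE, for each item [A → α.Bβ] where B is a non-terminal, add [B → .γ] for all productions B → γ; repeat for the newly added items until nothing changes.

Start with: [S → e B . B]
  [S → e B . B] has the dot before B: add [B → . num S e], [B → . B d]
No further items can be added.

CLOSURE = { [B → . B d], [B → . num S e], [S → e B . B] }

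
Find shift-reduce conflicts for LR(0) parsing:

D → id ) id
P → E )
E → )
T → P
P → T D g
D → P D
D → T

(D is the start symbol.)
A shift-reduce conflict occurs when an LR(0) state has both:
  - a complete (reduce) item [A → α .] (dot at the end), and
  - a shift item [B → β . c γ] (dot before a terminal).

Augment with D' → D and build the canonical LR(0) collection (I0 = CLOSURE({[D' → . D]}), then GOTO on every symbol after a dot until no new states appear). It has 13 states:
  I0: { [D → . P D], [D → . T], [D → . id ) id], [D' → . D], [E → . )], [P → . E )], [P → . T D g], [T → . P] }  — shift
  I1: { [E → ) .] }  — reduce
  I2: { [D' → D .] }  — accept
  I3: { [P → E . )] }  — shift
  I4: { [D → . P D], [D → . T], [D → . id ) id], [D → P . D], [E → . )], [P → . E )], [P → . T D g], [T → . P], [T → P .] }  — shift, reduce
  I5: { [D → . P D], [D → . T], [D → . id ) id], [D → T .], [E → . )], [P → . E )], [P → . T D g], [P → T . D g], [T → . P] }  — shift, reduce
  I6: { [D → id . ) id] }  — shift
  I7: { [D → id ) . id] }  — shift
  I8: { [D → id ) id .] }  — reduce
  I9: { [P → T D . g] }  — shift
  I10: { [P → T D g .] }  — reduce
  I11: { [D → P D .] }  — reduce
  I12: { [P → E ) .] }  — reduce

I4 contains reduce item [T → P .] and shift items [D → . id ) id], [E → . )] — shift-reduce conflict.
I5 contains reduce item [D → T .] and shift items [D → . id ) id], [E → . )] — shift-reduce conflict.

Answer: Yes — I4: [T → P .] vs [D → . id ) id]; I5: [D → T .] vs [D → . id ) id]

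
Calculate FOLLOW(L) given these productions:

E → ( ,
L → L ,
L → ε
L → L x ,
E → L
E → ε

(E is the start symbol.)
{ $, ',', 'x' }

To compute FOLLOW(L), find every occurrence of L on a right-hand side N → α L β: add FIRST(β) \ {ε}, and if β is empty or nullable also add FOLLOW(N). Iterate to a fixed point.

In L → L ,: L is followed by ',', add FIRST(',') \ {ε} = { ',' }
In L → L x ,: L is followed by x ',', add FIRST(x ',') \ {ε} = { 'x' }
In E → L: L is at the end, add FOLLOW(E)

The FOLLOW sets referred to above (computed the same way, to a fixed point):
  FOLLOW(E) = { $ }

Taking the union: FOLLOW(L) = { $, ',', 'x' }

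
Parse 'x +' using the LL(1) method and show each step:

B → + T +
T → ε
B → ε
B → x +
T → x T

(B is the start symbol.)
Stack is shown with the top on the left.

Stack  Input  Action
--------------------
B $    x + $  output B → x +
x + $  x + $  match 'x'
+ $    + $    match '+'
$      $      accept

The string is accepted.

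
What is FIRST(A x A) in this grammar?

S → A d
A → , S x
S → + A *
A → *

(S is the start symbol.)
FIRST sets of the non-terminals involved (from the grammar, by fixed-point iteration):
  FIRST(A) = { '*', ',' }

To compute FIRST(A x A), process the symbols left to right:
Symbol A is a non-terminal. Add FIRST(A) \ {ε} = { '*', ',' }
A is not nullable (ε ∉ FIRST(A)), so stop here.
FIRST(A x A) = { '*', ',' }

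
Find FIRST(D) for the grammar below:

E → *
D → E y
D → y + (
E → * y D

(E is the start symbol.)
{ '*', 'y' }

FIRST sets of the other non-terminals involved (by the same procedure, iterated to a fixed point):
  FIRST(E) = { '*' }

From D → E y:
  - E is a non-terminal: add FIRST(E) \ {ε} = { '*' }
    E is not nullable, so stop
From D → y + (:
  - y is a terminal: add 'y' and stop

Collecting: FIRST(D) = { '*', 'y' }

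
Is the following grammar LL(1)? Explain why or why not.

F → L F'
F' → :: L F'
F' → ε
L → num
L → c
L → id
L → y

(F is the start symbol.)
A grammar is LL(1) if for each non-terminal N with multiple productions, the predict sets of those productions are pairwise disjoint, where PREDICT(N → α) = (FIRST(α) \ {ε}) ∪ (FOLLOW(N) if α ⇒* ε).

Relevant sets:
  FOLLOW(F') = { $ }

For F':
  PREDICT(F' → :: L F') = { '::' }
  PREDICT(F' → ε) = { $ }
For L:
  PREDICT(L → num) = { 'num' }
  PREDICT(L → c) = { 'c' }
  PREDICT(L → id) = { 'id' }
  PREDICT(L → y) = { 'y' }
F has a single production, so nothing to check there.

All predict sets are disjoint. The grammar IS LL(1).

Answer: Yes, the grammar is LL(1).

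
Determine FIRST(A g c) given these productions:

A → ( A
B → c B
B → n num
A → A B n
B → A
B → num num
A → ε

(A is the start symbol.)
{ '(', 'c', 'g', 'n', 'num' }

FIRST sets of the non-terminals involved (from the grammar, by fixed-point iteration):
  FIRST(A) = { '(', 'c', 'n', 'num', ε }

To compute FIRST(A g c), process the symbols left to right:
Symbol A is a non-terminal. Add FIRST(A) \ {ε} = { '(', 'c', 'n', 'num' }
A is nullable (ε ∈ FIRST(A)), continue to the next symbol.
Symbol g is a terminal. Add 'g' and stop.
FIRST(A g c) = { '(', 'c', 'g', 'n', 'num' }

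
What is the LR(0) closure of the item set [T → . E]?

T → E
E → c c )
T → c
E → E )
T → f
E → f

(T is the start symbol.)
{ [E → . E )], [E → . c c )], [E → . f], [T → . E] }

To compute CLOSURE, for each item [A → α.Bβ] where B is a non-terminal, add [B → .γ] for all productions B → γ; repeat for the newly added items until nothing changes.

Start with: [T → . E]
  [T → . E] has the dot before E: add [E → . c c )], [E → . E )], [E → . f]
No further items can be added.

CLOSURE = { [E → . E )], [E → . c c )], [E → . f], [T → . E] }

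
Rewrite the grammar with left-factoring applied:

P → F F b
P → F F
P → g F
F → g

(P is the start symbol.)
P → F F P'
P' → b
P' → ε
P → g F
F → g

Left-factoring transforms A → αβ₁ | αβ₂ into A → αA' and A' → β₁ | β₂
(α is the longest common prefix among the alternatives). Repeat until
no nonterminal has two alternatives with a common prefix.

Round 1: P has alternatives sharing prefix 'F F'. Introduce P': P → F F P'
  Add: P' → b
  Add: P' → ε

No remaining common prefixes — done.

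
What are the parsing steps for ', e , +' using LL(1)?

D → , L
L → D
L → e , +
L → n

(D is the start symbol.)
LL(1) parsing maintains a stack (initially the start symbol over $) and the input. At each step: if the stack top is a terminal, match it against the current input token; if it is a non-terminal N, replace it with the RHS of M[N, lookahead] (the unique production whose predict set contains the lookahead).

Stack is shown with the top on the left.

Stack    Input      Action
--------------------------
D $      , e , + $  output D → , L
, L $    , e , + $  match ','
L $      e , + $    output L → e , +
e , + $  e , + $    match 'e'
, + $    , + $      match ','
+ $      + $        match '+'
$        $          accept

The string is accepted.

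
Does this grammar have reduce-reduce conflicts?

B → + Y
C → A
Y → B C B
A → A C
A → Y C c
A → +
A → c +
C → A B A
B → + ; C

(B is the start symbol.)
A reduce-reduce conflict occurs when an LR(0) state has two complete items [A → α .] and [B → β .] — both call for a reduction, and with no lookahead the parser cannot choose between them.

Augment with B' → B and build the canonical LR(0) collection (I0 = CLOSURE({[B' → . B]}), then GOTO on every symbol after a dot until no new states appear). It has 19 states:
  I0: { [B → . + ; C], [B → . + Y], [B' → . B] }  — shift
  I1: { [B → + . ; C], [B → + . Y], [B → . + ; C], [B → . + Y], [Y → . B C B] }  — shift
  I2: { [B' → B .] }  — accept
  I3: { [A → . +], [A → . A C], [A → . Y C c], [A → . c +], [B → + ; . C], [B → . + ; C], [B → . + Y], [C → . A B A], [C → . A], [Y → . B C B] }  — shift
  I4: { [A → . +], [A → . A C], [A → . Y C c], [A → . c +], [B → . + ; C], [B → . + Y], [C → . A B A], [C → . A], [Y → . B C B], [Y → B . C B] }  — shift
  I5: { [B → + Y .] }  — reduce
  I6: { [A → + .], [B → + . ; C], [B → + . Y], [B → . + ; C], [B → . + Y], [Y → . B C B] }  — shift, reduce
  I7: { [A → . +], [A → . A C], [A → . Y C c], [A → . c +], [A → A . C], [B → . + ; C], [B → . + Y], [C → . A B A], [C → . A], [C → A . B A], [C → A .], [Y → . B C B] }  — shift, reduce
  I8: { [B → . + ; C], [B → . + Y], [Y → B C . B] }  — shift
  I9: { [A → . +], [A → . A C], [A → . Y C c], [A → . c +], [A → Y . C c], [B → . + ; C], [B → . + Y], [C → . A B A], [C → . A], [Y → . B C B] }  — shift
  I10: { [A → c . +] }  — shift
  I11: { [A → c + .] }  — reduce
  I12: { [A → Y C . c] }  — shift
  I13: { [A → Y C c .] }  — reduce
  I14: { [Y → B C B .] }  — reduce
  I15: { [A → . +], [A → . A C], [A → . Y C c], [A → . c +], [B → . + ; C], [B → . + Y], [C → . A B A], [C → . A], [C → A B . A], [Y → . B C B], [Y → B . C B] }  — shift
  I16: { [A → A C .] }  — reduce
  I17: { [A → . +], [A → . A C], [A → . Y C c], [A → . c +], [A → A . C], [B → . + ; C], [B → . + Y], [C → . A B A], [C → . A], [C → A . B A], [C → A .], [C → A B A .], [Y → . B C B] }  — shift, 2 reduces
  I18: { [B → + ; C .] }  — reduce

I17 contains complete items [C → A .], [C → A B A .] — reduce-reduce conflict.

Answer: Yes — I17: [C → A .] vs [C → A B A .]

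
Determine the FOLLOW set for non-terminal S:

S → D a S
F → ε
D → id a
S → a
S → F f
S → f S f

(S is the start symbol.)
{ $, 'f' }

To compute FOLLOW(S), find every occurrence of S on a right-hand side N → α S β: add FIRST(β) \ {ε}, and if β is empty or nullable also add FOLLOW(N). Iterate to a fixed point.

S is the start symbol, so $ ∈ FOLLOW(S).
In S → D a S: S is at the end; this adds FOLLOW(S) to itself — nothing new
In S → f S f: S is followed by f, add FIRST(f) \ {ε} = { 'f' }

Taking the union: FOLLOW(S) = { $, 'f' }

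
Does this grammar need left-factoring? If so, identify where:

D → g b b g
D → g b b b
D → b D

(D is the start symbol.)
Left-factoring is needed when two productions for the same non-terminal
share a common prefix on the right-hand side.

Productions for D:
  D → g b b g
  D → g b b b
  D → b D

Found common prefix 'g b b' in productions for D

Answer: Yes, D has productions with common prefix 'g b b'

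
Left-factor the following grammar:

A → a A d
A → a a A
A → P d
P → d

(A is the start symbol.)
Left-factoring transforms A → αβ₁ | αβ₂ into A → αA' and A' → β₁ | β₂
(α is the longest common prefix among the alternatives). Repeat until
no nonterminal has two alternatives with a common prefix.

Round 1: A has alternatives sharing prefix 'a'. Introduce A': A → a A'
  Add: A' → A d
  Add: A' → a A

No remaining common prefixes — done.

Resulting grammar:
A → a A'
A' → A d
A' → a A
A → P d
P → d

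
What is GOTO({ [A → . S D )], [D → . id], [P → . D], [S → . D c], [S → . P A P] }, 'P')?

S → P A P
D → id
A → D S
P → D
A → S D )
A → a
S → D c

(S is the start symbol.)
{ [A → . D S], [A → . S D )], [A → . a], [D → . id], [P → . D], [S → . D c], [S → . P A P], [S → P . A P] }

GOTO(I, 'P') = CLOSURE({ [A → αX.β] : [A → α.Xβ] ∈ I, X = 'P' })

Items with dot before 'P', with the dot advanced:
  [S → . P A P] → [S → P . A P]
Closure of the advanced items:
  [S → P . A P] has the dot before A: add [A → . D S], [A → . S D )], [A → . a]
  [A → . D S] has the dot before D: add [D → . id]
  [A → . S D )] has the dot before S: add [S → . P A P], [S → . D c]
  [S → . P A P] has the dot before P: add [P → . D]

GOTO = { [A → . D S], [A → . S D )], [A → . a], [D → . id], [P → . D], [S → . D c], [S → . P A P], [S → P . A P] }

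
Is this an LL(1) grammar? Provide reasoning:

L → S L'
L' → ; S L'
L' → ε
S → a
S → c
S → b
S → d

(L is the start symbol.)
Relevant sets:
  FOLLOW(L') = { $ }

For L':
  PREDICT(L' → ';' S L') = { ';' }
  PREDICT(L' → ε) = { $ }
For S:
  PREDICT(S → a) = { 'a' }
  PREDICT(S → c) = { 'c' }
  PREDICT(S → b) = { 'b' }
  PREDICT(S → d) = { 'd' }
L has a single production, so nothing to check there.

All predict sets are disjoint. The grammar IS LL(1).

Answer: Yes, the grammar is LL(1).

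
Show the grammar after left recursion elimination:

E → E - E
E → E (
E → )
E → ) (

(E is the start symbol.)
E → ) E'
E → ) ( E'
E' → - E E'
E' → ( E'
E' → ε

E is directly left-recursive. The standard transformation for
  A → A α₁ | ... | A α_m | β₁ | ... | β_n
is
  A  → β₁ A' | ... | β_n A'
  A' → α₁ A' | ... | α_m A' | ε

E → ) becomes E → ) E'
E → ) ( becomes E → ) ( E'
E → E - E becomes E' → - E E'
E → E ( becomes E' → ( E'
Add E' → ε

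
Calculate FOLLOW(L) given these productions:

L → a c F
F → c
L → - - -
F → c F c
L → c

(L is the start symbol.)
{ $ }

To compute FOLLOW(L), find every occurrence of L on a right-hand side N → α L β: add FIRST(β) \ {ε}, and if β is empty or nullable also add FOLLOW(N). Iterate to a fixed point.

L is the start symbol, so $ ∈ FOLLOW(L).
L does not occur on any right-hand side.

Taking the union: FOLLOW(L) = { $ }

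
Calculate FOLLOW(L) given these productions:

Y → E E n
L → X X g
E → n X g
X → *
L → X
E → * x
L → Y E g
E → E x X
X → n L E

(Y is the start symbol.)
In X → n L E: L is followed by E, add FIRST(E) \ {ε} = { '*', 'n' }

Taking the union: FOLLOW(L) = { '*', 'n' }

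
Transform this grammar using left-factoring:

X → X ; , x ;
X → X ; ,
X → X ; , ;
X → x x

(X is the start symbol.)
X → X ; , X'
X' → x ;
X' → ε
X' → ;
X → x x

Left-factoring transforms A → αβ₁ | αβ₂ into A → αA' and A' → β₁ | β₂
(α is the longest common prefix among the alternatives). Repeat until
no nonterminal has two alternatives with a common prefix.

Round 1: X has alternatives sharing prefix 'X ; ,'. Introduce X': X → X ; , X'
  Add: X' → x ;
  Add: X' → ε
  Add: X' → ;

No remaining common prefixes — done.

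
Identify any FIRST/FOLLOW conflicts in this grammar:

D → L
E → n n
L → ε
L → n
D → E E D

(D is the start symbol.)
No FIRST/FOLLOW conflicts.

A FIRST/FOLLOW conflict occurs when a non-terminal N has a nullable alternative N → β (β ⇒* ε) and another alternative N → α with FIRST(α) ∩ FOLLOW(N) ≠ ∅: on such a lookahead the parser cannot decide between expanding α and letting N vanish via β.

Nullable non-terminals: D, L.
FIRST sets used below: FIRST(L) = { 'n', ε }, FIRST(E) = { 'n' }

D: nullable alternative(s) D → L; FOLLOW(D) = { $ }
  D → L: FIRST \ {ε} = { 'n' } — this is the only nullable alternative, skip
  D → E E D: FIRST \ {ε} = { 'n' } — disjoint from FOLLOW(D)

L: nullable alternative(s) L → ε; FOLLOW(L) = { $ }
  L → ε: FIRST \ {ε} = { } — this is the only nullable alternative, skip
  L → n: FIRST \ {ε} = { 'n' } — disjoint from FOLLOW(L)

E has no nullable alternative, so no FIRST/FOLLOW check is needed there.

No FIRST/FOLLOW conflicts found.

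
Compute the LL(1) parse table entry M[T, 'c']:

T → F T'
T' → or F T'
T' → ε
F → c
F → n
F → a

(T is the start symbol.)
To find M[T, 'c'], we find productions for T where 'c' is in the predict set (PREDICT(N → α) = (FIRST(α) \ {ε}) ∪ (FOLLOW(N) if α ⇒* ε)).

Relevant sets:
  FIRST(F) = { 'a', 'c', 'n' }

T → F T': PREDICT = { 'a', 'c', 'n' }
  'c' is in predict set, so this production goes in M[T, 'c']

M[T, 'c'] = T → F T'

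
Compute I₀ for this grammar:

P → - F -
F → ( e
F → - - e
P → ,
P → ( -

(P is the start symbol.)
{ [P → . ( -], [P → . ,], [P → . - F -], [P' → . P] }

First, augment the grammar with P' → P
I₀ = CLOSURE({ [P' → . P] }):
  [P' → . P] has the dot before P: add [P → . - F -], [P → . ,], [P → . ( -]
No further items can be added.

I₀ = { [P → . ( -], [P → . ,], [P → . - F -], [P' → . P] }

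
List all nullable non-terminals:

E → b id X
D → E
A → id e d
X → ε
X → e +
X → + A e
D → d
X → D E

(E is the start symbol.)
ε-productions: X → ε
So X is immediately nullable.
No further non-terminal can be added: every production for the remaining non-terminals contains a terminal or a non-nullable non-terminal.
Nullable = { 'X' }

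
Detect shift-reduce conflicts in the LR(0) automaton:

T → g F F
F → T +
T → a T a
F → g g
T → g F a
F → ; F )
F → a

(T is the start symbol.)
Augment with T' → T and build the canonical LR(0) collection (I0 = CLOSURE({[T' → . T]}), then GOTO on every symbol after a dot until no new states appear). It has 17 states:
  I0: { [T → . a T a], [T → . g F F], [T → . g F a], [T' → . T] }  — shift
  I1: { [T' → T .] }  — accept
  I2: { [T → . a T a], [T → . g F F], [T → . g F a], [T → a . T a] }  — shift
  I3: { [F → . ; F )], [F → . T +], [F → . a], [F → . g g], [T → . a T a], [T → . g F F], [T → . g F a], [T → g . F F], [T → g . F a] }  — shift
  I4: { [F → . ; F )], [F → . T +], [F → . a], [F → . g g], [F → ; . F )], [T → . a T a], [T → . g F F], [T → . g F a] }  — shift
  I5: { [F → . ; F )], [F → . T +], [F → . a], [F → . g g], [T → . a T a], [T → . g F F], [T → . g F a], [T → g F . F], [T → g F . a] }  — shift
  I6: { [F → T . +] }  — shift
  I7: { [F → a .], [T → . a T a], [T → . g F F], [T → . g F a], [T → a . T a] }  — shift, reduce
  I8: { [F → . ; F )], [F → . T +], [F → . a], [F → . g g], [F → g . g], [T → . a T a], [T → . g F F], [T → . g F a], [T → g . F F], [T → g . F a] }  — shift
  I9: { [F → . ; F )], [F → . T +], [F → . a], [F → . g g], [F → g . g], [F → g g .], [T → . a T a], [T → . g F F], [T → . g F a], [T → g . F F], [T → g . F a] }  — shift, reduce
  I10: { [T → a T . a] }  — shift
  I11: { [T → a T a .] }  — reduce
  I12: { [F → T + .] }  — reduce
  I13: { [T → g F F .] }  — reduce
  I14: { [F → a .], [T → . a T a], [T → . g F F], [T → . g F a], [T → a . T a], [T → g F a .] }  — shift, 2 reduces
  I15: { [F → ; F . )] }  — shift
  I16: { [F → ; F ) .] }  — reduce

I7 contains reduce item [F → a .] and shift items [T → . a T a], [T → . g F F], [T → . g F a] — shift-reduce conflict.
I9 contains reduce item [F → g g .] and shift items [F → . ; F )], [F → . a], [F → . g g], [F → g . g], [T → . a T a], [T → . g F F], [T → . g F a] — shift-reduce conflict.
I14 contains reduce items [F → a .], [T → g F a .] and shift items [T → . a T a], [T → . g F F], [T → . g F a] — shift-reduce conflict.

Answer: Yes — I7: [F → a .] vs [T → . a T a]; I9: [F → g g .] vs [F → . ; F )]; I14: [F → a .] vs [T → . a T a]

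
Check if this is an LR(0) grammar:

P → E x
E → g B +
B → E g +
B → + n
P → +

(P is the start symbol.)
Yes, the grammar is LR(0)

A grammar is LR(0) if no state in the canonical LR(0) collection has:
  - both a shift item (dot before a terminal) and a complete item (shift-reduce conflict), or
  - two or more complete items (reduce-reduce conflict; the accept item [P' → P .] counts as a complete item here).

Augment with P' → P and build the canonical LR(0) collection (I0 = CLOSURE({[P' → . P]}), then GOTO on every symbol after a dot until no new states appear). It has 13 states:
  I0: { [E → . g B +], [P → . +], [P → . E x], [P' → . P] }  — shift
  I1: { [P → + .] }  — reduce
  I2: { [P → E . x] }  — shift
  I3: { [P' → P .] }  — accept
  I4: { [B → . + n], [B → . E g +], [E → . g B +], [E → g . B +] }  — shift
  I5: { [B → + . n] }  — shift
  I6: { [E → g B . +] }  — shift
  I7: { [B → E . g +] }  — shift
  I8: { [B → E g . +] }  — shift
  I9: { [B → E g + .] }  — reduce
  I10: { [E → g B + .] }  — reduce
  I11: { [B → + n .] }  — reduce
  I12: { [P → E x .] }  — reduce

Every state is either a pure shift/goto state or contains exactly one complete item and nothing to shift — no conflicts. The grammar is LR(0).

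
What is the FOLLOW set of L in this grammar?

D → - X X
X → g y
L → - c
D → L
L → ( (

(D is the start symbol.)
To compute FOLLOW(L), find every occurrence of L on a right-hand side N → α L β: add FIRST(β) \ {ε}, and if β is empty or nullable also add FOLLOW(N). Iterate to a fixed point.

In D → L: L is at the end, add FOLLOW(D)

The FOLLOW sets referred to above (computed the same way, to a fixed point):
  FOLLOW(D) = { $ }

Taking the union: FOLLOW(L) = { $ }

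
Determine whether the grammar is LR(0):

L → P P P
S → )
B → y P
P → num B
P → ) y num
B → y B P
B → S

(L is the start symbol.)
No. Shift-reduce conflict between [S → ) .] and [P → ) . y num]

A grammar is LR(0) if no state in the canonical LR(0) collection has:
  - both a shift item (dot before a terminal) and a complete item (shift-reduce conflict), or
  - two or more complete items (reduce-reduce conflict; the accept item [L' → L .] counts as a complete item here).

Augment with L' → L and build the canonical LR(0) collection (I0 = CLOSURE({[L' → . L]}), then GOTO on every symbol after a dot until no new states appear). It has 17 states:
  I0: { [L → . P P P], [L' → . L], [P → . ) y num], [P → . num B] }  — shift
  I1: { [P → ) . y num] }  — shift
  I2: { [L' → L .] }  — accept
  I3: { [L → P . P P], [P → . ) y num], [P → . num B] }  — shift
  I4: { [B → . S], [B → . y B P], [B → . y P], [P → num . B], [S → . )] }  — shift
  I5: { [S → ) .] }  — reduce
  I6: { [P → num B .] }  — reduce
  I7: { [B → S .] }  — reduce
  I8: { [B → . S], [B → . y B P], [B → . y P], [B → y . B P], [B → y . P], [P → . ) y num], [P → . num B], [S → . )] }  — shift
  I9: { [P → ) . y num], [S → ) .] }  — shift, reduce
  I10: { [B → y B . P], [P → . ) y num], [P → . num B] }  — shift
  I11: { [B → y P .] }  — reduce
  I12: { [B → y B P .] }  — reduce
  I13: { [P → ) y . num] }  — shift
  I14: { [P → ) y num .] }  — reduce
  I15: { [L → P P . P], [P → . ) y num], [P → . num B] }  — shift
  I16: { [L → P P P .] }  — reduce

Conflict in state I9:
  Shift-reduce conflict between [S → ) .] and [P → ) . y num]
So the grammar is NOT LR(0).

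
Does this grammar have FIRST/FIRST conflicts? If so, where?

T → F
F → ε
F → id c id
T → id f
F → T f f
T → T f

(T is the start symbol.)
A FIRST/FIRST conflict occurs when two productions N → α and N → β for the same non-terminal have FIRST(α) ∩ FIRST(β) ≠ ∅ (with ε ∈ FIRST of a nullable right-hand side, so two nullable alternatives also conflict).

FIRST sets of the non-terminals at (or reachable through a nullable prefix from) the front of some alternative:
  FIRST(F) = { 'f', 'id', ε }
  FIRST(T) = { 'f', 'id', ε }

Productions for T:
  T → F: FIRST = { 'f', 'id', ε }
  T → id f: FIRST = { 'id' }
  T → T f: FIRST = { 'f', 'id' }
Productions for F:
  F → ε: FIRST = { ε }
  F → id c id: FIRST = { 'id' }
  F → T f f: FIRST = { 'f', 'id' }

Conflict for T: T → F and T → id f
  Overlap: { 'id' }
Conflict for T: T → F and T → T f
  Overlap: { 'f', 'id' }
Conflict for T: T → id f and T → T f
  Overlap: { 'id' }
Conflict for F: F → id c id and F → T f f
  Overlap: { 'id' }

Answer: Yes. T → F / T → id f on { 'id' }; T → F / T → T f on { 'f', 'id' }; T → id f / T → T f on { 'id' }; F → id c id / F → T f f on { 'id' }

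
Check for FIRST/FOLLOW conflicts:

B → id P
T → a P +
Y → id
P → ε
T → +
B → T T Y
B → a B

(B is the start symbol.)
A FIRST/FOLLOW conflict occurs when a non-terminal N has a nullable alternative N → β (β ⇒* ε) and another alternative N → α with FIRST(α) ∩ FOLLOW(N) ≠ ∅: on such a lookahead the parser cannot decide between expanding α and letting N vanish via β.

Nullable non-terminals: P.
P has a nullable alternative but only one production, so nothing to check.

B, T, Y have no nullable alternative, so no FIRST/FOLLOW check is needed there.

No FIRST/FOLLOW conflicts found.

Answer: No FIRST/FOLLOW conflicts.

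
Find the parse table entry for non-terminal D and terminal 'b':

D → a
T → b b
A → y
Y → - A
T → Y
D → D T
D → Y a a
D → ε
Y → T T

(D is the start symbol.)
D → D T, D → Y a a, D → ε

To find M[D, 'b'], we find productions for D where 'b' is in the predict set (PREDICT(N → α) = (FIRST(α) \ {ε}) ∪ (FOLLOW(N) if α ⇒* ε)).

Relevant sets:
  FIRST(D) = { '-', 'a', 'b', ε }
  FIRST(T) = { '-', 'b' }
  FIRST(Y) = { '-', 'b' }
  FOLLOW(D) = { $, '-', 'b' }

D → a: PREDICT = { 'a' }
D → D T: PREDICT = { '-', 'a', 'b' }
  'b' is in predict set, so this production goes in M[D, 'b']
D → Y a a: PREDICT = { '-', 'b' }
  'b' is in predict set, so this production goes in M[D, 'b']
D → ε: PREDICT = { $, '-', 'b' }
  'b' is in predict set, so this production goes in M[D, 'b']

M[D, 'b'] = D → D T, D → Y a a, D → ε  (a multiply-defined cell — the grammar is not LL(1))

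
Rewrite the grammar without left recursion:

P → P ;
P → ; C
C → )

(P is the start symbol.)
P → ; C P'
P' → ; P'
P' → ε
C → )

P is directly left-recursive. The standard transformation for
  A → A α₁ | ... | A α_m | β₁ | ... | β_n
is
  A  → β₁ A' | ... | β_n A'
  A' → α₁ A' | ... | α_m A' | ε

P → ; C becomes P → ; C P'
P → P ; becomes P' → ; P'
Add P' → ε

Productions for other non-terminals are unchanged:
  C → )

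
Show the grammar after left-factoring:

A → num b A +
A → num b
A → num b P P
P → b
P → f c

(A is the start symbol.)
Left-factoring transforms A → αβ₁ | αβ₂ into A → αA' and A' → β₁ | β₂
(α is the longest common prefix among the alternatives). Repeat until
no nonterminal has two alternatives with a common prefix.

Round 1: A has alternatives sharing prefix 'num b'. Introduce A': A → num b A'
  Add: A' → A +
  Add: A' → ε
  Add: A' → P P

No remaining common prefixes — done.

Resulting grammar:
A → num b A'
A' → A +
A' → ε
A' → P P
P → b
P → f c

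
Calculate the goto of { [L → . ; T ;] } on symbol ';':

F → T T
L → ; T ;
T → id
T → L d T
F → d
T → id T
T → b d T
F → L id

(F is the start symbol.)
{ [L → . ; T ;], [L → ; . T ;], [T → . L d T], [T → . b d T], [T → . id T], [T → . id] }

GOTO(I, ';') = CLOSURE({ [A → αX.β] : [A → α.Xβ] ∈ I, X = ';' })

Items with dot before ';', with the dot advanced:
  [L → . ; T ;] → [L → ; . T ;]
Closure of the advanced items:
  [L → ; . T ;] has the dot before T: add [T → . id], [T → . L d T], [T → . id T], [T → . b d T]
  [T → . L d T] has the dot before L: add [L → . ; T ;]

GOTO = { [L → . ; T ;], [L → ; . T ;], [T → . L d T], [T → . b d T], [T → . id T], [T → . id] }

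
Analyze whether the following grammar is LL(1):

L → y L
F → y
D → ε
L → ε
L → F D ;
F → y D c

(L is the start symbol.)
No. Predict set conflict for L: { 'y' }

A grammar is LL(1) if for each non-terminal N with multiple productions, the predict sets of those productions are pairwise disjoint, where PREDICT(N → α) = (FIRST(α) \ {ε}) ∪ (FOLLOW(N) if α ⇒* ε).

Relevant sets:
  FIRST(F) = { 'y' }
  FOLLOW(L) = { $ }

For L:
  PREDICT(L → y L) = { 'y' }
  PREDICT(L → ε) = { $ }
  PREDICT(L → F D ';') = { 'y' }
For F:
  PREDICT(F → y) = { 'y' }
  PREDICT(F → y D c) = { 'y' }
D has a single production, so nothing to check there.

Conflict found: Predict set conflict for L: { 'y' }
The grammar is NOT LL(1).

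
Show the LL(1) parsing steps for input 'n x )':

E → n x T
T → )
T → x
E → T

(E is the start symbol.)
Stack is shown with the top on the left.

Stack    Input    Action
------------------------
E $      n x ) $  output E → n x T
n x T $  n x ) $  match 'n'
x T $    x ) $    match 'x'
T $      ) $      output T → )
) $      ) $      match ')'
$        $        accept

The string is accepted.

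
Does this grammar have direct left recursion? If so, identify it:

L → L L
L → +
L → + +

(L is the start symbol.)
Yes, L is left-recursive

L → L L: LEFT RECURSIVE (starts with L)
L → +: starts with '+'
L → + +: starts with '+'

The grammar has direct left recursion on: L.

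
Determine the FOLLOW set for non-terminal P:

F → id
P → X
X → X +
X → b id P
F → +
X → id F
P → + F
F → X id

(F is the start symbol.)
To compute FOLLOW(P), find every occurrence of P on a right-hand side N → α P β: add FIRST(β) \ {ε}, and if β is empty or nullable also add FOLLOW(N). Iterate to a fixed point.

In X → b id P: P is at the end, add FOLLOW(X)

The FOLLOW sets referred to above (computed the same way, to a fixed point):
  FOLLOW(X) = { '+', 'id' }

Taking the union: FOLLOW(P) = { '+', 'id' }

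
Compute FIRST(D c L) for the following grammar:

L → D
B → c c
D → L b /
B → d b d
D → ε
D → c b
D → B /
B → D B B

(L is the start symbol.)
FIRST sets of the non-terminals involved (from the grammar, by fixed-point iteration):
  FIRST(D) = { 'b', 'c', 'd', ε }

To compute FIRST(D c L), process the symbols left to right:
Symbol D is a non-terminal. Add FIRST(D) \ {ε} = { 'b', 'c', 'd' }
D is nullable (ε ∈ FIRST(D)), continue to the next symbol.
Symbol c is a terminal. Add 'c' and stop.
FIRST(D c L) = { 'b', 'c', 'd' }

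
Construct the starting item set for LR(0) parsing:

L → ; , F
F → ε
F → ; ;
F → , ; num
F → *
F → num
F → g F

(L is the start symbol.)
{ [L → . ; , F], [L' → . L] }

First, augment the grammar with L' → L
I₀ = CLOSURE({ [L' → . L] }):
  [L' → . L] has the dot before L: add [L → . ; , F]
No further items can be added.

I₀ = { [L → . ; , F], [L' → . L] }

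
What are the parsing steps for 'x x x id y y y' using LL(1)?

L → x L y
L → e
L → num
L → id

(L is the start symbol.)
LL(1) parsing maintains a stack (initially the start symbol over $) and the input. At each step: if the stack top is a terminal, match it against the current input token; if it is a non-terminal N, replace it with the RHS of M[N, lookahead] (the unique production whose predict set contains the lookahead).

Stack is shown with the top on the left.

Stack        Input             Action
-------------------------------------
L $          x x x id y y y $  output L → x L y
x L y $      x x x id y y y $  match 'x'
L y $        x x id y y y $    output L → x L y
x L y y $    x x id y y y $    match 'x'
L y y $      x id y y y $      output L → x L y
x L y y y $  x id y y y $      match 'x'
L y y y $    id y y y $        output L → id
id y y y $   id y y y $        match 'id'
y y y $      y y y $           match 'y'
y y $        y y $             match 'y'
y $          y $               match 'y'
$            $                 accept

The string is accepted.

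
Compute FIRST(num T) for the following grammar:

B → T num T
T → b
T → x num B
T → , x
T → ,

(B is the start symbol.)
{ 'num' }

To compute FIRST(num T), process the symbols left to right:
Symbol num is a terminal. Add 'num' and stop.
FIRST(num T) = { 'num' }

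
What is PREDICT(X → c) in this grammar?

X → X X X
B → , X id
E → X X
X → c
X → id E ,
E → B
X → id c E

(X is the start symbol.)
{ 'c' }

PREDICT(X → c) = (FIRST(RHS) \ {ε}) ∪ (FOLLOW(X) if ε ∈ FIRST(RHS), i.e. RHS ⇒* ε)
FIRST(c) = { 'c' }
ε ∉ FIRST(c), so FOLLOW(X) is not added.
PREDICT(X → c) = { 'c' }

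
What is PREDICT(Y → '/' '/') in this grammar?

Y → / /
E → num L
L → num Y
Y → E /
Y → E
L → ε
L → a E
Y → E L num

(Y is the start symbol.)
PREDICT(Y → '/' '/') = (FIRST(RHS) \ {ε}) ∪ (FOLLOW(Y) if ε ∈ FIRST(RHS), i.e. RHS ⇒* ε)
FIRST('/' '/') = { '/' }
ε ∉ FIRST('/' '/'), so FOLLOW(Y) is not added.
PREDICT(Y → '/' '/') = { '/' }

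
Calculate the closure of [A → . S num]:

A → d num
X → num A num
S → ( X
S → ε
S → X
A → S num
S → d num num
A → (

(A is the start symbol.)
To compute CLOSURE, for each item [A → α.Bβ] where B is a non-terminal, add [B → .γ] for all productions B → γ; repeat for the newly added items until nothing changes.

Start with: [A → . S num]
  [A → . S num] has the dot before S: add [S → . ( X], [S → .], [S → . X], [S → . d num num]
  [S → . X] has the dot before X: add [X → . num A num]
No further items can be added.

CLOSURE = { [A → . S num], [S → . ( X], [S → . X], [S → . d num num], [S → .], [X → . num A num] }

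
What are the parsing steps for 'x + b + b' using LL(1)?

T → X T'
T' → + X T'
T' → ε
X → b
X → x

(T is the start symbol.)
LL(1) parsing maintains a stack (initially the start symbol over $) and the input. At each step: if the stack top is a terminal, match it against the current input token; if it is a non-terminal N, replace it with the RHS of M[N, lookahead] (the unique production whose predict set contains the lookahead).

Stack is shown with the top on the left.

Stack     Input        Action
-----------------------------
T $       x + b + b $  output T → X T'
X T' $    x + b + b $  output X → x
x T' $    x + b + b $  match 'x'
T' $      + b + b $    output T' → + X T'
+ X T' $  + b + b $    match '+'
X T' $    b + b $      output X → b
b T' $    b + b $      match 'b'
T' $      + b $        output T' → + X T'
+ X T' $  + b $        match '+'
X T' $    b $          output X → b
b T' $    b $          match 'b'
T' $      $            output T' → ε
$         $            accept

The string is accepted.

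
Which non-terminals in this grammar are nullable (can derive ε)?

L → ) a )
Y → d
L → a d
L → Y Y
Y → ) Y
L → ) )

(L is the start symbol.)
None

A non-terminal is nullable if it can derive ε (the empty string): either it has an ε-production, or it has a production whose right-hand side consists entirely of nullable non-terminals.

There are no ε-productions, so no non-terminal can derive ε.
No non-terminals are nullable.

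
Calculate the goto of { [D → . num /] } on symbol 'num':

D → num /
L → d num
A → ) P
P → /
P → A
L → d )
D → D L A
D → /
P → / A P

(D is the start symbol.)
GOTO(I, 'num') = CLOSURE({ [A → αX.β] : [A → α.Xβ] ∈ I, X = 'num' })

Items with dot before 'num', with the dot advanced:
  [D → . num /] → [D → num . /]
Closure adds nothing (no advanced item has the dot before a non-terminal).

GOTO = { [D → num . /] }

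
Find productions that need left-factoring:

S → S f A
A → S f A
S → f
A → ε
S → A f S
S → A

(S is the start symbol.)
Yes, S has productions with common prefix 'A'

Left-factoring is needed when two productions for the same non-terminal
share a common prefix on the right-hand side.

Productions for S:
  S → S f A
  S → f
  S → A f S
  S → A
Productions for A:
  A → S f A
  A → ε

Found common prefix 'A' in productions for S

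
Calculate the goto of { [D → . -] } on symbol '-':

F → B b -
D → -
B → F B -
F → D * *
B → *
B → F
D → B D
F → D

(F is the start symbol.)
GOTO(I, '-') = CLOSURE({ [A → αX.β] : [A → α.Xβ] ∈ I, X = '-' })

Items with dot before '-', with the dot advanced:
  [D → . -] → [D → - .]
Closure adds nothing (no advanced item has the dot before a non-terminal).

GOTO = { [D → - .] }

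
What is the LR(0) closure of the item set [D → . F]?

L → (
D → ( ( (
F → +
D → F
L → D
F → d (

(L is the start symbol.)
{ [D → . F], [F → . +], [F → . d (] }

To compute CLOSURE, for each item [A → α.Bβ] where B is a non-terminal, add [B → .γ] for all productions B → γ; repeat for the newly added items until nothing changes.

Start with: [D → . F]
  [D → . F] has the dot before F: add [F → . +], [F → . d (]
No further items can be added.

CLOSURE = { [D → . F], [F → . +], [F → . d (] }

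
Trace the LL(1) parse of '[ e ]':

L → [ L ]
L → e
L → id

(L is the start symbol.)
LL(1) parsing maintains a stack (initially the start symbol over $) and the input. At each step: if the stack top is a terminal, match it against the current input token; if it is a non-terminal N, replace it with the RHS of M[N, lookahead] (the unique production whose predict set contains the lookahead).

Stack is shown with the top on the left.

Stack    Input    Action
------------------------
L $      [ e ] $  output L → [ L ]
[ L ] $  [ e ] $  match '['
L ] $    e ] $    output L → e
e ] $    e ] $    match 'e'
] $      ] $      match ']'
$        $        accept

The string is accepted.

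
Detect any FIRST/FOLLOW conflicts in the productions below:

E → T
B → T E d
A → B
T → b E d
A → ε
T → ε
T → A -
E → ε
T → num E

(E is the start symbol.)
Yes. E → T with FOLLOW(E) on { '-', 'b', 'd', 'num' }; A → B with FOLLOW(A) on { '-' }; T → b E d with FOLLOW(T) on { 'b' }; T → A '-' with FOLLOW(T) on { '-', 'b', 'd', 'num' }; T → num E with FOLLOW(T) on { 'num' }

A FIRST/FOLLOW conflict occurs when a non-terminal N has a nullable alternative N → β (β ⇒* ε) and another alternative N → α with FIRST(α) ∩ FOLLOW(N) ≠ ∅: on such a lookahead the parser cannot decide between expanding α and letting N vanish via β.

Nullable non-terminals: A, E, T.
FIRST sets used below: FIRST(B) = { '-', 'b', 'd', 'num' }, FIRST(T) = { '-', 'b', 'd', 'num', ε }, FIRST(A) = { '-', 'b', 'd', 'num', ε }

A: nullable alternative(s) A → ε; FOLLOW(A) = { '-' }
  A → B: FIRST \ {ε} = { '-', 'b', 'd', 'num' } — overlaps FOLLOW(A) on { '-' }: CONFLICT
  A → ε: FIRST \ {ε} = { } — this is the only nullable alternative, skip

E: nullable alternative(s) E → T, E → ε; FOLLOW(E) = { $, '-', 'b', 'd', 'num' }
  E → T: FIRST \ {ε} = { '-', 'b', 'd', 'num' } — overlaps FOLLOW(E) on { '-', 'b', 'd', 'num' }: CONFLICT
  E → ε: FIRST \ {ε} = { } — disjoint from FOLLOW(E)

T: nullable alternative(s) T → ε; FOLLOW(T) = { $, '-', 'b', 'd', 'num' }
  T → b E d: FIRST \ {ε} = { 'b' } — overlaps FOLLOW(T) on { 'b' }: CONFLICT
  T → ε: FIRST \ {ε} = { } — this is the only nullable alternative, skip
  T → A -: FIRST \ {ε} = { '-', 'b', 'd', 'num' } — overlaps FOLLOW(T) on { '-', 'b', 'd', 'num' }: CONFLICT
  T → num E: FIRST \ {ε} = { 'num' } — overlaps FOLLOW(T) on { 'num' }: CONFLICT

B has no nullable alternative, so no FIRST/FOLLOW check is needed there.

So the grammar has 5 FIRST/FOLLOW conflicts (marked CONFLICT above).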